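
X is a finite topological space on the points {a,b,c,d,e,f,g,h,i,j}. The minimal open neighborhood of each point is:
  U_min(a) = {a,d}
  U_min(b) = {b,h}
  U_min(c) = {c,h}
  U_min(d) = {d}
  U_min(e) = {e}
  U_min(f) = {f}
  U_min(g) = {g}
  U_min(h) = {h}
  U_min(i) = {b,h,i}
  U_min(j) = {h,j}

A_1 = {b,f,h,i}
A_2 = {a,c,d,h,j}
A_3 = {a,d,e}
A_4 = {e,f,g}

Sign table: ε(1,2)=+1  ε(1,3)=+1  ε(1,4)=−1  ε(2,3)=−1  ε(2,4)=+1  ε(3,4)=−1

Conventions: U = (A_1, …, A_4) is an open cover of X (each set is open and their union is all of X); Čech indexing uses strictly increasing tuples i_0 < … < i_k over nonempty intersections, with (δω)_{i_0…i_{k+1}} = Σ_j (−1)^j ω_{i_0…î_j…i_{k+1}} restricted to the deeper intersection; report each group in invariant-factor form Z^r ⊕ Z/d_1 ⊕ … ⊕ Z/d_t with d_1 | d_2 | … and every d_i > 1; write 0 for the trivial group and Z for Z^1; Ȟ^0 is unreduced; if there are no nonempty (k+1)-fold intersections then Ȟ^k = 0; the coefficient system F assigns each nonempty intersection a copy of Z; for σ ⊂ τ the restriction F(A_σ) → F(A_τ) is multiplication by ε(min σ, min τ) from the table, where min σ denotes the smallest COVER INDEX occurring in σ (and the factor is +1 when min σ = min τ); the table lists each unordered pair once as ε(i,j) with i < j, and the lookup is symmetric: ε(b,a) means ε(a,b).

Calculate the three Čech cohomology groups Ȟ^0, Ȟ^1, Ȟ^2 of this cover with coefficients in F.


intersection data:
  A12={h} A14={f} A23={a,d} A34={e}
C dims 4,4; δ0: rk 4, SNF 1^3·2
Ȟ^0 = (4 − 4) − 0 = 0, so Ȟ^0 ≅ 0
Ȟ^1 = (4 − 0) − 4 = 0 plus torsion [2], so Ȟ^1 ≅ Z/2
Ȟ^2 = (0 − 0) − 0 = 0, so Ȟ^2 ≅ 0

Ȟ^0 = 0, Ȟ^1 = Z/2, Ȟ^2 = 0


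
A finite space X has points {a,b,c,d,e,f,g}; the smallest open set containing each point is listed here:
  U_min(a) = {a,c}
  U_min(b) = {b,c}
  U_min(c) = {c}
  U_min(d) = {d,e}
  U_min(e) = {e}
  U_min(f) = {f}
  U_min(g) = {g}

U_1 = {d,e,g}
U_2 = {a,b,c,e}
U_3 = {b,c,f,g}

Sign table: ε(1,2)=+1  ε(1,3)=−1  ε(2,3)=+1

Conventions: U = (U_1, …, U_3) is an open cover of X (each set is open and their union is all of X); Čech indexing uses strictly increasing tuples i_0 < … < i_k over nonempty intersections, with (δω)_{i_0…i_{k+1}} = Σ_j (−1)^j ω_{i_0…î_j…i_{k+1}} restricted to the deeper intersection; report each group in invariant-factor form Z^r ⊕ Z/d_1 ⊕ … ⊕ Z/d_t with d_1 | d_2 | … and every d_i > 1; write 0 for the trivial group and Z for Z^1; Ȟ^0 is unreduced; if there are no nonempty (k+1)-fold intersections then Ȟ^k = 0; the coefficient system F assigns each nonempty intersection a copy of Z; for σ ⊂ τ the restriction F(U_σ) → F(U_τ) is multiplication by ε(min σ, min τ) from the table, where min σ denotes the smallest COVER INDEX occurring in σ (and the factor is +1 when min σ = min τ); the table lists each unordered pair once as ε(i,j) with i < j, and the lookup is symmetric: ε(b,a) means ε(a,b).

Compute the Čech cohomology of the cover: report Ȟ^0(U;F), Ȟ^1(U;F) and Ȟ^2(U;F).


Ȟ^0(U;F) ≅ 0, Ȟ^1(U;F) ≅ Z/2, Ȟ^2(U;F) ≅ 0

nerve simplices:
  U12={e} U13={g} U23={b,c}
C dims 3,3; δ0: rk 3, SNF 1^2·2
degree 0: 3−3−0 = 0 → Ȟ^0 ≅ 0
degree 1: 3−0−3 = 0 plus torsion [2] → Ȟ^1 ≅ Z/2
degree 2: 0−0−0 = 0 → Ȟ^2 ≅ 0


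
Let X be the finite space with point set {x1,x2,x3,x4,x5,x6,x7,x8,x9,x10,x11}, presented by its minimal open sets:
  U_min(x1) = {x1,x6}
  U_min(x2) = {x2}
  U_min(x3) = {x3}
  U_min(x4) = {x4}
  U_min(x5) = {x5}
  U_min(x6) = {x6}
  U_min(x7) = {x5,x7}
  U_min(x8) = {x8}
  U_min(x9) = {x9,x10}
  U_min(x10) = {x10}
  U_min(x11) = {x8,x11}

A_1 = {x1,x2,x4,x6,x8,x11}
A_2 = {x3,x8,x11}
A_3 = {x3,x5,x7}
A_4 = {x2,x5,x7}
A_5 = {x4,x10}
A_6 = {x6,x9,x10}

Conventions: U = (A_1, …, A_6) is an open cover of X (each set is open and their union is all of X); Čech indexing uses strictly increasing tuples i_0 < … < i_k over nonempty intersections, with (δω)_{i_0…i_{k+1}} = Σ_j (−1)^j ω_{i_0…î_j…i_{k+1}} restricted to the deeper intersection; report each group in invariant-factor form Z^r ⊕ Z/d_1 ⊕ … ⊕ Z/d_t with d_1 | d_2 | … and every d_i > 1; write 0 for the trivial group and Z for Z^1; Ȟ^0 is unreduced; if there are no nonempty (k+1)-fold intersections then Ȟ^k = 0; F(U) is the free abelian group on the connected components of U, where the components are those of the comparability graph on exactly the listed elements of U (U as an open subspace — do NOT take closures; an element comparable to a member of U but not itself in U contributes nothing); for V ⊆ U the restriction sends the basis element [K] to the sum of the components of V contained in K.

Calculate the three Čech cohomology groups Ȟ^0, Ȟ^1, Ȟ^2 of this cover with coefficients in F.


nerve simplices:
  A12={x8,x11} A14={x2} A15={x4} A16={x6} A23={x3} A34={x5,x7} A56={x10}
components per intersection:
  A1: {x1,x6} {x2} {x4} {x8,x11}
  A2: {x3} {x8,x11}
  A3: {x3} {x5,x7}
  A4: {x2} {x5,x7}
  A5: {x4} {x10}
  A6: {x6} {x9,x10}
  A12: {x8,x11}
  A14: {x2}
  A15: {x4}
  A16: {x6}
  A23: {x3}
  A34: {x5,x7}
  A56: {x10}
C dims 14,7; δ0: rk 7, SNF 1^7
degree 0: 14−7−0 = 7 → Ȟ^0 ≅ Z^7
degree 1: 7−0−7 = 0 → Ȟ^1 ≅ 0
degree 2: 0−0−0 = 0 → Ȟ^2 ≅ 0

Ȟ^0 ≅ Z^7, Ȟ^1 ≅ 0 and Ȟ^2 ≅ 0


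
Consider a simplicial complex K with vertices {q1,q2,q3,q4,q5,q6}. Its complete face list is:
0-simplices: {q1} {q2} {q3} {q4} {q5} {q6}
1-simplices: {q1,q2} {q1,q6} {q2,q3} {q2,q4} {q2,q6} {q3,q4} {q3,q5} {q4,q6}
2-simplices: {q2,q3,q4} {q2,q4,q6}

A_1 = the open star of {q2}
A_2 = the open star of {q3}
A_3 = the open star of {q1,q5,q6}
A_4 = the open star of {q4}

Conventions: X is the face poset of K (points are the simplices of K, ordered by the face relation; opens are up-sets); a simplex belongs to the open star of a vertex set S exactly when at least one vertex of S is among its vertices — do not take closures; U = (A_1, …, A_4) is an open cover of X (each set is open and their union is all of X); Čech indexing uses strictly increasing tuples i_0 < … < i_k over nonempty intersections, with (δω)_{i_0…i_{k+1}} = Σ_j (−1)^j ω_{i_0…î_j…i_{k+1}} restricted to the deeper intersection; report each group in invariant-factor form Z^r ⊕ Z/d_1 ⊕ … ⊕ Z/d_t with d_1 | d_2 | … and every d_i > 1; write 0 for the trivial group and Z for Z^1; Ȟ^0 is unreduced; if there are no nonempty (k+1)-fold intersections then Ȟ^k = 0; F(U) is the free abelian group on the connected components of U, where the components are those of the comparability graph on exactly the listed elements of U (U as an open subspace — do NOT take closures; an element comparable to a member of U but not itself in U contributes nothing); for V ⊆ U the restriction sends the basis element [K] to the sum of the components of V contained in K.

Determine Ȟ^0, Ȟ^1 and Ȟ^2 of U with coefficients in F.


Ȟ^0 = Z; Ȟ^1 = Z; Ȟ^2 = 0

nerve of the cover:
  A1={{q2},{q1,q2},{q2,q3},{q2,q4},{q2,q6},{q2,q3,q4},{q2,q4,q6}} A2={{q3},{q2,q3},{q3,q4},{q3,q5},{q2,q3,q4}} A3={{q1},{q5},{q6},{q1,q2},{q1,q6},{q2,q6},{q3,q5},{q4,q6},{q2,q4,q6}} A4={{q4},{q2,q4},{q3,q4},{q4,q6},{q2,q3,q4},{q2,q4,q6}}
  A12={{q2,q3},{q2,q3,q4}} A13={{q1,q2},{q2,q6},{q2,q4,q6}} A14={{q2,q4},{q2,q3,q4},{q2,q4,q6}} A23={{q3,q5}} A24={{q3,q4},{q2,q3,q4}} A34={{q4,q6},{q2,q4,q6}}
  A124={{q2,q3,q4}} A134={{q2,q4,q6}}
components per intersection:
  A1: {{q2},{q1,q2},{q2,q3},{q2,q4},{q2,q6},{q2,q3,q4},{q2,q4,q6}}
  A2: {{q3},{q2,q3},{q3,q4},{q3,q5},{q2,q3,q4}}
  A3: {{q1},{q6},{q1,q2},{q1,q6},{q2,q6},{q4,q6},{q2,q4,q6}} {{q5},{q3,q5}}
  A4: {{q4},{q2,q4},{q3,q4},{q4,q6},{q2,q3,q4},{q2,q4,q6}}
  A12: {{q2,q3},{q2,q3,q4}}
  A13: {{q1,q2}} {{q2,q6},{q2,q4,q6}}
  A14: {{q2,q4},{q2,q3,q4},{q2,q4,q6}}
  A23: {{q3,q5}}
  A24: {{q3,q4},{q2,q3,q4}}
  A34: {{q4,q6},{q2,q4,q6}}
  A124: {{q2,q3,q4}}
  A134: {{q2,q4,q6}}
C dims 5,7,2; δ0: rk 4, SNF 1^4; δ1: rk 2, SNF 1^2
Ȟ^0 = (5 − 4) − 0 = 1, so Ȟ^0 ≅ Z
Ȟ^1 = (7 − 2) − 4 = 1, so Ȟ^1 ≅ Z
Ȟ^2 = (2 − 0) − 2 = 0, so Ȟ^2 ≅ 0


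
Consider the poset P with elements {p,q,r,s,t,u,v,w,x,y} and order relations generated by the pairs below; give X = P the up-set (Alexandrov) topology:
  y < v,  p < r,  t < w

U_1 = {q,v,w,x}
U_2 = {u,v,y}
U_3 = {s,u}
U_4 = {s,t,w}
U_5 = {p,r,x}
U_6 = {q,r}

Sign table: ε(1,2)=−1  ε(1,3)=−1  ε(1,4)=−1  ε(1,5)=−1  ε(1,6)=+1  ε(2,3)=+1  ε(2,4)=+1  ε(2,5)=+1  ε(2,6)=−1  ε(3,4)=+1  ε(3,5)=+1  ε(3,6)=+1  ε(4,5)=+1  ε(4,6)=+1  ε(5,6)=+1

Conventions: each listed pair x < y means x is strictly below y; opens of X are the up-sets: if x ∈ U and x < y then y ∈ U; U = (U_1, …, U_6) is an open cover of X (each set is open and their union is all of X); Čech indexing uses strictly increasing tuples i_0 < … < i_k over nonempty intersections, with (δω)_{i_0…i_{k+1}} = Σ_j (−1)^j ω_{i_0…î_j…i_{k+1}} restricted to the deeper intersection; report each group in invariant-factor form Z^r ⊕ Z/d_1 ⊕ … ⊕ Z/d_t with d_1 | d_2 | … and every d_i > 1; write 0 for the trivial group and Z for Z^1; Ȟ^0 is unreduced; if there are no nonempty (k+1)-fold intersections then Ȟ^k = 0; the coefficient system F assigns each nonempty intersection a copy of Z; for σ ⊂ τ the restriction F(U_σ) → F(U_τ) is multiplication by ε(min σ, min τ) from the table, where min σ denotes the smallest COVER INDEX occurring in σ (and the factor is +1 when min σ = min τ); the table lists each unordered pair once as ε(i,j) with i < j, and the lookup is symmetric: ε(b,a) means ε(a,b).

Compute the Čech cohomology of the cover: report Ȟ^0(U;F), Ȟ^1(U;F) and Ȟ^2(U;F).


nerve simplices:
  U12={v} U14={w} U15={x} U16={q} U23={u} U34={s} U56={r}
C dims 6,7; δ0: rk 6, SNF 1^5·2
degree 0: 6−6−0 = 0 → Ȟ^0 ≅ 0
degree 1: 7−0−6 = 1 plus torsion [2] → Ȟ^1 ≅ Z ⊕ Z/2
degree 2: 0−0−0 = 0 → Ȟ^2 ≅ 0

Ȟ^0 ≅ 0, Ȟ^1 ≅ Z ⊕ Z/2, Ȟ^2 ≅ 0


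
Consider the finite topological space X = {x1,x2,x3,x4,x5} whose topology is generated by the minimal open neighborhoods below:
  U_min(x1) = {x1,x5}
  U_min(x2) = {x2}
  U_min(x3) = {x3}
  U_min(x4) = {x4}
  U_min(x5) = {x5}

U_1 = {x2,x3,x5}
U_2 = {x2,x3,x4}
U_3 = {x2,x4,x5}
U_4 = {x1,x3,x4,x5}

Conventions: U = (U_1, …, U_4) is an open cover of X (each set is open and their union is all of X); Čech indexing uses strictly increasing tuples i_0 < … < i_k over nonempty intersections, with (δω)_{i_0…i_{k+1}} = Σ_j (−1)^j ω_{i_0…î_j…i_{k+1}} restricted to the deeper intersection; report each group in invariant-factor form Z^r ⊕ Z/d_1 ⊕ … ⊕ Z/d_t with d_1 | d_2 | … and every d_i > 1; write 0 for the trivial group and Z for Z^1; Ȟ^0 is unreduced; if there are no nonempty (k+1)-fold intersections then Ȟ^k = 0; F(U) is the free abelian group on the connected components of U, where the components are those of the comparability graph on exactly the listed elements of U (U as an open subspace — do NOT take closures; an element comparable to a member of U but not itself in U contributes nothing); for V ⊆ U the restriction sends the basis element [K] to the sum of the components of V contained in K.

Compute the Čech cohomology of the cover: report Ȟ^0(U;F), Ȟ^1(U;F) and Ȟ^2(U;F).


nerve simplices:
  U12={x2,x3} U13={x2,x5} U14={x3,x5} U23={x2,x4} U24={x3,x4} U34={x4,x5}
  U123={x2} U124={x3} U134={x5} U234={x4}
components per intersection:
  U1: {x2} {x3} {x5}
  U2: {x2} {x3} {x4}
  U3: {x2} {x4} {x5}
  U4: {x1,x5} {x3} {x4}
  U12: {x2} {x3}
  U13: {x2} {x5}
  U14: {x3} {x5}
  U23: {x2} {x4}
  U24: {x3} {x4}
  U34: {x4} {x5}
  U123: {x2}
  U124: {x3}
  U134: {x5}
  U234: {x4}
C dims 12,12,4; δ0: rk 8, SNF 1^8; δ1: rk 4, SNF 1^4
degree 0: 12−8−0 = 4 → Ȟ^0 ≅ Z^4
degree 1: 12−4−8 = 0 → Ȟ^1 ≅ 0
degree 2: 4−0−4 = 0 → Ȟ^2 ≅ 0

Ȟ^0 = Z^4,  Ȟ^1 = 0,  Ȟ^2 = 0


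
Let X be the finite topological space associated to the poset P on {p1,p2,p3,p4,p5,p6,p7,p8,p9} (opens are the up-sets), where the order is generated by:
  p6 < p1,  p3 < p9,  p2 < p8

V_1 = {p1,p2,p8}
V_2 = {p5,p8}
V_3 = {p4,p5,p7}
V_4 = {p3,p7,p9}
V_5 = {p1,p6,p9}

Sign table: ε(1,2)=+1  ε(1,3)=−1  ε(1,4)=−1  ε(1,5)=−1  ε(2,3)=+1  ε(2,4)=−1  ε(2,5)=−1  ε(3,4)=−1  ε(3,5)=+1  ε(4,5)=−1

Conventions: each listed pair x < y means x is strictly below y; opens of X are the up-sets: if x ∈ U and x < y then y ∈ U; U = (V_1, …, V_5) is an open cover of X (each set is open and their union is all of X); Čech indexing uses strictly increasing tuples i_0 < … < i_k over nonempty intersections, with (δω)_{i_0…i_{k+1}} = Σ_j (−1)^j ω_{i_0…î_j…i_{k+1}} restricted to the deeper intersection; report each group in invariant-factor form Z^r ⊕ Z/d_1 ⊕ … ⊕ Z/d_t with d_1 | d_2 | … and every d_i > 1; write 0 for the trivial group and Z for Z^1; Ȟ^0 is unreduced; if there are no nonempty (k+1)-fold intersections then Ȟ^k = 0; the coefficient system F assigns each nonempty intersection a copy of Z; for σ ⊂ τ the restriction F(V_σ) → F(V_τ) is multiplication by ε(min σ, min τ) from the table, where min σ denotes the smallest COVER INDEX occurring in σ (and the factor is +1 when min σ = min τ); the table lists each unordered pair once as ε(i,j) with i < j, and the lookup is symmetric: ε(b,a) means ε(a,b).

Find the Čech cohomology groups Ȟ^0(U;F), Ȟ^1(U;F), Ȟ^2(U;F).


Ȟ^0 = 0,  Ȟ^1 = Z/2,  Ȟ^2 = 0

nerve simplices:
  V12={p8} V15={p1} V23={p5} V34={p7} V45={p9}
C dims 5,5; δ0: rk 5, SNF 1^4·2
degree 0: 5−5−0 = 0 → Ȟ^0 ≅ 0
degree 1: 5−0−5 = 0 plus torsion [2] → Ȟ^1 ≅ Z/2
degree 2: 0−0−0 = 0 → Ȟ^2 ≅ 0


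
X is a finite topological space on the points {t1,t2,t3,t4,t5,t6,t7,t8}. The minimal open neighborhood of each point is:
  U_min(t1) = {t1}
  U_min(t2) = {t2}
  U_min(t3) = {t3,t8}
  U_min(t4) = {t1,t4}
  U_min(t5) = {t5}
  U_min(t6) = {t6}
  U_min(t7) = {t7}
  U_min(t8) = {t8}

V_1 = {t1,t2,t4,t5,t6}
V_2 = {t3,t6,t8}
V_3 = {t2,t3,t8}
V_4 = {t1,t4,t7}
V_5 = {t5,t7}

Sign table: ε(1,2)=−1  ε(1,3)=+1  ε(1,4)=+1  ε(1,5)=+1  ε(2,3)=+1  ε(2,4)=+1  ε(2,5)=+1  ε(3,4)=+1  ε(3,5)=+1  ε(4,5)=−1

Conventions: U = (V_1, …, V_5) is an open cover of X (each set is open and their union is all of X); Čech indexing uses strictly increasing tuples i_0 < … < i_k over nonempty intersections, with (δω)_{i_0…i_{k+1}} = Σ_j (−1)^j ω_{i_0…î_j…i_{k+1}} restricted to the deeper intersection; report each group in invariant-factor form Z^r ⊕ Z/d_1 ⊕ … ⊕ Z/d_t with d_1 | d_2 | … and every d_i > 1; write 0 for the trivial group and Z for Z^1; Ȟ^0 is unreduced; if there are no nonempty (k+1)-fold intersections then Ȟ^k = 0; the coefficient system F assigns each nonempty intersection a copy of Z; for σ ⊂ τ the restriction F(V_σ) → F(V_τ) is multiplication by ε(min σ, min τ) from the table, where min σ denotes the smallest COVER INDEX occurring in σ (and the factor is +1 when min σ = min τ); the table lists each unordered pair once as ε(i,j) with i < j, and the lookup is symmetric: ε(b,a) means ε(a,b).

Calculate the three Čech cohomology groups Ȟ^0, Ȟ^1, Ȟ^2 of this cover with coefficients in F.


Ȟ^0 ≅ 0, Ȟ^1 ≅ Z ⊕ Z/2, Ȟ^2 ≅ 0

nonempty intersections:
  V12={t6} V13={t2} V14={t1,t4} V15={t5} V23={t3,t8} V45={t7}
C dims 5,6; δ0: rk 5, SNF 1^4·2
Ȟ^0: (5−5)−0=0 ⇒ 0
Ȟ^1: (6−0)−5=1 plus torsion [2] ⇒ Z ⊕ Z/2
Ȟ^2: (0−0)−0=0 ⇒ 0


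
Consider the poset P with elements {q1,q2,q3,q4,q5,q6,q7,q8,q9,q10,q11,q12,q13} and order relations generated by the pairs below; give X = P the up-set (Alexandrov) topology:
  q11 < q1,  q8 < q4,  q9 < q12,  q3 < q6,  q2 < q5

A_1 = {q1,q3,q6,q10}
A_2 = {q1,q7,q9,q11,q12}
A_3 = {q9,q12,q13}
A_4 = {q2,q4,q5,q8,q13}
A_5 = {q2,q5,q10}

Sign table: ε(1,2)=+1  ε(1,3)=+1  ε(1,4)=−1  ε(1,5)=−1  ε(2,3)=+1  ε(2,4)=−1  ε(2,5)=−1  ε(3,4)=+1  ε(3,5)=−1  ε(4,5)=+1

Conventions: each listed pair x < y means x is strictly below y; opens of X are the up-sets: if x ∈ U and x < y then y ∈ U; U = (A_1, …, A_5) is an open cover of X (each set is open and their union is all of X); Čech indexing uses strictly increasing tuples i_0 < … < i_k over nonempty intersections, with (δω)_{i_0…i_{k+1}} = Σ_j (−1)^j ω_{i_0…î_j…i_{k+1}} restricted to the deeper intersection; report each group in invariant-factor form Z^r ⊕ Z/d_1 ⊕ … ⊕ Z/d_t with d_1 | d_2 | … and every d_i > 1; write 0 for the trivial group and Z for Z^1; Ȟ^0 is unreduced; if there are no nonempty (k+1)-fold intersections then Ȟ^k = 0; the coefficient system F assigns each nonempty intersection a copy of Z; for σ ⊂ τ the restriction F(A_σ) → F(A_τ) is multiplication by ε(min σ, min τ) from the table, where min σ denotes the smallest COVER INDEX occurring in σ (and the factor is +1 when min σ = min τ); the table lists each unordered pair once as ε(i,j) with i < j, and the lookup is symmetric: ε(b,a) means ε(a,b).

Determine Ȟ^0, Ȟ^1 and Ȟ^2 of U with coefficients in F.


Ȟ^0 = 0,  Ȟ^1 = Z/2,  Ȟ^2 = 0

cover nerve:
  A12={q1} A15={q10} A23={q9,q12} A34={q13} A45={q2,q5}
C dims 5,5; δ0: rk 5, SNF 1^4·2
Ȟ^0: (5−5)−0=0 ⇒ 0
Ȟ^1: (5−0)−5=0 plus torsion [2] ⇒ Z/2
Ȟ^2: (0−0)−0=0 ⇒ 0


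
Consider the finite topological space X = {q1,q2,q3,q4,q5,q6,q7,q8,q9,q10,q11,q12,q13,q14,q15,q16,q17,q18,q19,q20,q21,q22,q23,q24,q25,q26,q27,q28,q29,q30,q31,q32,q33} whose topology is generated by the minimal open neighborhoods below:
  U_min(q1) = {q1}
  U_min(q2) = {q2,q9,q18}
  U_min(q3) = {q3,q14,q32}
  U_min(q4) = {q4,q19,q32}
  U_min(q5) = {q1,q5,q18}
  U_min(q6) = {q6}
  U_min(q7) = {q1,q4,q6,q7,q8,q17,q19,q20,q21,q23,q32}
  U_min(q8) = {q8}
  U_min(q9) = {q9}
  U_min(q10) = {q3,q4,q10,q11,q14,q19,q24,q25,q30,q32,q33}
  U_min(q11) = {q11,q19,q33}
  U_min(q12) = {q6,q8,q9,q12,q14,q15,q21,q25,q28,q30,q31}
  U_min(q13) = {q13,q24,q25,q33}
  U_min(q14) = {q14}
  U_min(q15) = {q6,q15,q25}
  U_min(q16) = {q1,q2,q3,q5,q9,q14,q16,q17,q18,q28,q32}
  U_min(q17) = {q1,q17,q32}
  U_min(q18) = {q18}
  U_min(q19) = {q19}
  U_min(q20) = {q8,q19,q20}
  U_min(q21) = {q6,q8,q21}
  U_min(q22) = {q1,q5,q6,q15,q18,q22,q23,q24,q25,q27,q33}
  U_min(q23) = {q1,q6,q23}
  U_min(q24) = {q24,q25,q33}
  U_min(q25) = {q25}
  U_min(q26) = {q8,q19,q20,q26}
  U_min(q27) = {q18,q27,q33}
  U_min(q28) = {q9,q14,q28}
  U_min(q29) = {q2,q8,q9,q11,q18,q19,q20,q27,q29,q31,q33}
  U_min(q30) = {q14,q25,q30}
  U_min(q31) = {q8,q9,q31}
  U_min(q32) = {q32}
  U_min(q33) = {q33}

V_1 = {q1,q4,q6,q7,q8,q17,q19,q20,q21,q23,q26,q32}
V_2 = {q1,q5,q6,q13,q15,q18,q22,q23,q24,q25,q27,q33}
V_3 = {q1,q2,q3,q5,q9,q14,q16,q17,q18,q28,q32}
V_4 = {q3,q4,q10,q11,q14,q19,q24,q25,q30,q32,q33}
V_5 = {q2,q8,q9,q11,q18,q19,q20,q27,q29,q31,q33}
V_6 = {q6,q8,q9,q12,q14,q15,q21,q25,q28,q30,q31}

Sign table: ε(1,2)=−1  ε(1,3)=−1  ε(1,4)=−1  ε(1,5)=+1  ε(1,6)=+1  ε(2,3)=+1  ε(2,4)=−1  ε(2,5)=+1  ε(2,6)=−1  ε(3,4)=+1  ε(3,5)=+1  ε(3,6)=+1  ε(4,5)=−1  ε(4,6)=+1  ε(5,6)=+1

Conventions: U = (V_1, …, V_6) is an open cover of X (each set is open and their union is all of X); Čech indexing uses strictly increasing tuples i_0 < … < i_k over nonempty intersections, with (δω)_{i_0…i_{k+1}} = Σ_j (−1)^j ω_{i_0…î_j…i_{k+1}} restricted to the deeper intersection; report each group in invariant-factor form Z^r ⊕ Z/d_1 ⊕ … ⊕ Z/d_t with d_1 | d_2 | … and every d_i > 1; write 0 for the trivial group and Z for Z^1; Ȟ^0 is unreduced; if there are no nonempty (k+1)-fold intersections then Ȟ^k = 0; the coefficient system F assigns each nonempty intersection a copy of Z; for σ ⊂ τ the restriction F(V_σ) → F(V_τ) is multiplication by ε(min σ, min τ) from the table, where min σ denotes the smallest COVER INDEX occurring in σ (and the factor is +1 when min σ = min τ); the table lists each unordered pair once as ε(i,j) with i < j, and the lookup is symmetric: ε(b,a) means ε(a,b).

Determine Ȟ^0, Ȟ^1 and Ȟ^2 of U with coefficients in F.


Ȟ^0 ≅ 0, Ȟ^1 ≅ Z/2, Ȟ^2 ≅ Z

nonempty overlaps:
  V12={q1,q6,q23} V13={q1,q17,q32} V14={q4,q19,q32} V15={q8,q19,q20} V16={q6,q8,q21} V23={q1,q5,q18} V24={q24,q25,q33} V25={q18,q27,q33} V26={q6,q15,q25} V34={q3,q14,q32} V35={q2,q9,q18} V36={q9,q14,q28} V45={q11,q19,q33} V46={q14,q25,q30} V56={q8,q9,q31}
  V123={q1} V126={q6} V134={q32} V145={q19} V156={q8} V235={q18} V245={q33} V246={q25} V346={q14} V356={q9}
C dims 6,15,10; δ0: rk 6, SNF 1^5·2; δ1: rk 9, SNF 1^9
degree 0: 6−6−0 = 0 → Ȟ^0 ≅ 0
degree 1: 15−9−6 = 0 plus torsion [2] → Ȟ^1 ≅ Z/2
degree 2: 10−0−9 = 1 → Ȟ^2 ≅ Z


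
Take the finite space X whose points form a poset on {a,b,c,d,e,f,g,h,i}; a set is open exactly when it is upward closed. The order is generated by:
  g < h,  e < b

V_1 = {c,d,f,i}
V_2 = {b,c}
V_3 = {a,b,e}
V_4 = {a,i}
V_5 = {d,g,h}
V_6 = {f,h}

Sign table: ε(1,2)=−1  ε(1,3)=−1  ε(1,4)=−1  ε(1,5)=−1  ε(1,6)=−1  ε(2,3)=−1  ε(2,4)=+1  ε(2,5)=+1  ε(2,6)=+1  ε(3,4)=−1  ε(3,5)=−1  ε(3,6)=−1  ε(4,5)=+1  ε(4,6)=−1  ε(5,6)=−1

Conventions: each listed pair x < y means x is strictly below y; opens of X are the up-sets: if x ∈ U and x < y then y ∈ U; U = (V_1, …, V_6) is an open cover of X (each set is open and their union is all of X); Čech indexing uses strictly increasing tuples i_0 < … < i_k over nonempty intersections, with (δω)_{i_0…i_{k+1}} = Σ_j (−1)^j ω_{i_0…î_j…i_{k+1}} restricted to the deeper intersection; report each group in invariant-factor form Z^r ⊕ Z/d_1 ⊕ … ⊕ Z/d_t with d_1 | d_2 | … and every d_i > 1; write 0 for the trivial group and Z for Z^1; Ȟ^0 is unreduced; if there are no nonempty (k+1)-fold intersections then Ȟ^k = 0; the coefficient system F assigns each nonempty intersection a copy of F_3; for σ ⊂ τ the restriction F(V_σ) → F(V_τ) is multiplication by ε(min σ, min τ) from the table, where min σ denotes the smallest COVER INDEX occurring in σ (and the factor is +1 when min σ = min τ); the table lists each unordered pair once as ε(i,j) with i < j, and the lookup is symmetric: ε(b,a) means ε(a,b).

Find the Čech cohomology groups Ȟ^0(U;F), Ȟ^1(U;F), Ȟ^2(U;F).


Ȟ^0 = 0, Ȟ^1 = Z/3 and Ȟ^2 = 0

nerve simplices:
  V12={c} V14={i} V15={d} V16={f} V23={b} V34={a} V56={h}
C dims 6,7; δ0: rk_F3 6
degree 0: 6−6−0 = 0 → Ȟ^0 ≅ 0
degree 1: 7−0−6 = 1 → Ȟ^1 ≅ Z/3
degree 2: 0−0−0 = 0 → Ȟ^2 ≅ 0


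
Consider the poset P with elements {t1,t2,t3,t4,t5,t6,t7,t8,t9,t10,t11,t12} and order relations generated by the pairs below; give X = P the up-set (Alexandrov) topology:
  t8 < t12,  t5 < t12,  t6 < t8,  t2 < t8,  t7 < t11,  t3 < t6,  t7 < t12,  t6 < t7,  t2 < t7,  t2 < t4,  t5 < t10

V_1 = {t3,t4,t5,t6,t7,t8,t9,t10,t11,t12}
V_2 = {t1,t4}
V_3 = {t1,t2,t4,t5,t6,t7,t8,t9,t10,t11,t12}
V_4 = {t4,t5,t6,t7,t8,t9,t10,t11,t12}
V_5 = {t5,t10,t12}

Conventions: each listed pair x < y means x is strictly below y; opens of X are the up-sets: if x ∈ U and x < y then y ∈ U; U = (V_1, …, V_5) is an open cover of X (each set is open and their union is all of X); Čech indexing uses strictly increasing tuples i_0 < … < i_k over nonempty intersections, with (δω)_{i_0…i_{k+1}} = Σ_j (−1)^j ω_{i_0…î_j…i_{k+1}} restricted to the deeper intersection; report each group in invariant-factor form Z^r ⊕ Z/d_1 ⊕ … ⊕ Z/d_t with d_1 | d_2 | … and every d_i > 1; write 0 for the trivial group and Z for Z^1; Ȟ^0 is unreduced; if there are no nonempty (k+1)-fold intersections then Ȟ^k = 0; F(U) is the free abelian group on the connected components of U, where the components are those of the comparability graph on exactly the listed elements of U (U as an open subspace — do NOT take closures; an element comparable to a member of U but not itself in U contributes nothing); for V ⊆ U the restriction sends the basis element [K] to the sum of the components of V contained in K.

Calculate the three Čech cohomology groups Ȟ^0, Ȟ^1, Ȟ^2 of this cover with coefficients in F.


intersection data:
  V12={t4} V13={t4,t5,t6,t7,t8,t9,t10,t11,t12} V14={t4,t5,t6,t7,t8,t9,t10,t11,t12} V15={t5,t10,t12} V23={t1,t4} V24={t4} V34={t4,t5,t6,t7,t8,t9,t10,t11,t12} V35={t5,t10,t12} V45={t5,t10,t12}
  V123={t4} V124={t4} V134={t4,t5,t6,t7,t8,t9,t10,t11,t12} V135={t5,t10,t12} V145={t5,t10,t12} V234={t4} V345={t5,t10,t12}
  V1234={t4} V1345={t5,t10,t12}
components per intersection:
  V1: {t3,t5,t6,t7,t8,t10,t11,t12} {t4} {t9}
  V2: {t1} {t4}
  V3: {t1} {t2,t4,t5,t6,t7,t8,t10,t11,t12} {t9}
  V4: {t4} {t5,t6,t7,t8,t10,t11,t12} {t9}
  V5: {t5,t10,t12}
  V12: {t4}
  V13: {t4} {t5,t6,t7,t8,t10,t11,t12} {t9}
  V14: {t4} {t5,t6,t7,t8,t10,t11,t12} {t9}
  V15: {t5,t10,t12}
  V23: {t1} {t4}
  V24: {t4}
  V34: {t4} {t5,t6,t7,t8,t10,t11,t12} {t9}
  V35: {t5,t10,t12}
  V45: {t5,t10,t12}
  V123: {t4}
  V124: {t4}
  V134: {t4} {t5,t6,t7,t8,t10,t11,t12} {t9}
  V135: {t5,t10,t12}
  V145: {t5,t10,t12}
  V234: {t4}
  V345: {t5,t10,t12}
  V1234: {t4}
  V1345: {t5,t10,t12}
C dims 12,16,9,2; δ0: rk 9, SNF 1^9; δ1: rk 7, SNF 1^7; δ2: rk 2, SNF 1^2
Ȟ^0 = (12 − 9) − 0 = 3, so Ȟ^0 ≅ Z^3
Ȟ^1 = (16 − 7) − 9 = 0, so Ȟ^1 ≅ 0
Ȟ^2 = (9 − 2) − 7 = 0, so Ȟ^2 ≅ 0

Ȟ^0 ≅ Z^3,  Ȟ^1 ≅ 0,  Ȟ^2 ≅ 0


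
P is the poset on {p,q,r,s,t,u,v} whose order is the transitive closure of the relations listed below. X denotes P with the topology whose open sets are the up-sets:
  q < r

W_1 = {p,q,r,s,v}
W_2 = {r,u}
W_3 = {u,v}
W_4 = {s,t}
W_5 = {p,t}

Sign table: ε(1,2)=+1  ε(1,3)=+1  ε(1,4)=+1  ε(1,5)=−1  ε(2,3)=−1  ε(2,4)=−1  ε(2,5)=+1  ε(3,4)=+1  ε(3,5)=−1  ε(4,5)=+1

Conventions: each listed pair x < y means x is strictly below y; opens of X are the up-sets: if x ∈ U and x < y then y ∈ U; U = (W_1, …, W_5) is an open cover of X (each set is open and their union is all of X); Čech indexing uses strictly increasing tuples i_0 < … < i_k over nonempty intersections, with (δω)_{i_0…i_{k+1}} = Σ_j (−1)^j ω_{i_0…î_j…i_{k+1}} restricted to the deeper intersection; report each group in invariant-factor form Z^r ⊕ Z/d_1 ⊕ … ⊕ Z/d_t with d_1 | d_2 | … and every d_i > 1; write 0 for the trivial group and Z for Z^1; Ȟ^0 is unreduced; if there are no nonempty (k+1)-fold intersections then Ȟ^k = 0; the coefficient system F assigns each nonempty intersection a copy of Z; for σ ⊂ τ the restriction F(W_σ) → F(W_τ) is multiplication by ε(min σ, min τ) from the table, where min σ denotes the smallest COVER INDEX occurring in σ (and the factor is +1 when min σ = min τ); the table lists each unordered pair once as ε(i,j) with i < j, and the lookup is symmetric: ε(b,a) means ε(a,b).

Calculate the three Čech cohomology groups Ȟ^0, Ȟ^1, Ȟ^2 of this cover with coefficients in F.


nonempty intersections:
  W12={r} W13={v} W14={s} W15={p} W23={u} W45={t}
C dims 5,6; δ0: rk 5, SNF 1^4·2
Ȟ^0: (5−5)−0=0 ⇒ 0
Ȟ^1: (6−0)−5=1 plus torsion [2] ⇒ Z ⊕ Z/2
Ȟ^2: (0−0)−0=0 ⇒ 0

Ȟ^0(U;F) ≅ 0, Ȟ^1(U;F) ≅ Z ⊕ Z/2, Ȟ^2(U;F) ≅ 0


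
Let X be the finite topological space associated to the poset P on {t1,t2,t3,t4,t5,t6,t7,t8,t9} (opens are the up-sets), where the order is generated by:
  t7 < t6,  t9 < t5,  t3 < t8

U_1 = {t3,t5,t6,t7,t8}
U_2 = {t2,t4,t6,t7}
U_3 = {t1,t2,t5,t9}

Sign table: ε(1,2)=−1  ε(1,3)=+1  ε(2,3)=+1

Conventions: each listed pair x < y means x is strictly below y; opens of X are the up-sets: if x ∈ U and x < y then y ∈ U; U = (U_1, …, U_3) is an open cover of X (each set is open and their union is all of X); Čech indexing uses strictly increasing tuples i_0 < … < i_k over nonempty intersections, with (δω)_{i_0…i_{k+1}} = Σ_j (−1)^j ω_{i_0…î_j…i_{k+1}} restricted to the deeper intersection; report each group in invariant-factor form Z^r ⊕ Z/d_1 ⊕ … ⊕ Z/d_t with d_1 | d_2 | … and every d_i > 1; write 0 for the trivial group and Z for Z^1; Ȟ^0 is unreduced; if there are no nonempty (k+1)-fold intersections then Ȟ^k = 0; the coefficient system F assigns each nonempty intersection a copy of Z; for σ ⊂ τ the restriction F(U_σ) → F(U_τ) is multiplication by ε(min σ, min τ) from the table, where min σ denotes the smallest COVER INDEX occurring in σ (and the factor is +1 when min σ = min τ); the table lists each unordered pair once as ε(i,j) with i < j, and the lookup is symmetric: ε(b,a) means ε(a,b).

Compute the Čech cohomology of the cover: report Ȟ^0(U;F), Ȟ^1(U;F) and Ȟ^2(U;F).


Ȟ^0 ≅ 0; Ȟ^1 ≅ Z/2; Ȟ^2 ≅ 0

nonempty overlaps:
  U12={t6,t7} U13={t5} U23={t2}
C dims 3,3; δ0: rk 3, SNF 1^2·2
degree 0: 3−3−0 = 0 → Ȟ^0 ≅ 0
degree 1: 3−0−3 = 0 plus torsion [2] → Ȟ^1 ≅ Z/2
degree 2: 0−0−0 = 0 → Ȟ^2 ≅ 0


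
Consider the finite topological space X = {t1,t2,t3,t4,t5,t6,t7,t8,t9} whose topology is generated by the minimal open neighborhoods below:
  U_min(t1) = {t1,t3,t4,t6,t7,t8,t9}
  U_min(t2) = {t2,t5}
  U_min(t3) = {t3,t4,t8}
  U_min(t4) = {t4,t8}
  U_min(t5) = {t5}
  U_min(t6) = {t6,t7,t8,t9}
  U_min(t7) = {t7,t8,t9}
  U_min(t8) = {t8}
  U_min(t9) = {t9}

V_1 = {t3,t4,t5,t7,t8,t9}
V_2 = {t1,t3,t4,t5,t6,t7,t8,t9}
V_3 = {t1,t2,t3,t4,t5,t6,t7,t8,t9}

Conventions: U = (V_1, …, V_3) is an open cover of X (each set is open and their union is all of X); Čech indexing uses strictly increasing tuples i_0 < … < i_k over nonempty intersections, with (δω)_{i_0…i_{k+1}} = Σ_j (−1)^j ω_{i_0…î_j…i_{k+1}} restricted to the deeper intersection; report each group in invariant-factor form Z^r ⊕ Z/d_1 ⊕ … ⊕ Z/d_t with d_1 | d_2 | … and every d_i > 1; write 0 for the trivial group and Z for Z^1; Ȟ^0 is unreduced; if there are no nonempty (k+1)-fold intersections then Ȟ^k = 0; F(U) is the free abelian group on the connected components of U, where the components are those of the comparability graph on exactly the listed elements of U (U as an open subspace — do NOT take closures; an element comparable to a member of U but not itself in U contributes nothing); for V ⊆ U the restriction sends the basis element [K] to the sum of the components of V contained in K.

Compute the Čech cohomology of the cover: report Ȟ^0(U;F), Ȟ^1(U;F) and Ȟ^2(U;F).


Ȟ^0(U;F) ≅ Z^2; Ȟ^1(U;F) ≅ 0; Ȟ^2(U;F) ≅ 0

nonempty intersections:
  V12={t3,t4,t5,t7,t8,t9} V13={t3,t4,t5,t7,t8,t9} V23={t1,t3,t4,t5,t6,t7,t8,t9}
  V123={t3,t4,t5,t7,t8,t9}
components per intersection:
  V1: {t3,t4,t7,t8,t9} {t5}
  V2: {t1,t3,t4,t6,t7,t8,t9} {t5}
  V3: {t1,t3,t4,t6,t7,t8,t9} {t2,t5}
  V12: {t3,t4,t7,t8,t9} {t5}
  V13: {t3,t4,t7,t8,t9} {t5}
  V23: {t1,t3,t4,t6,t7,t8,t9} {t5}
  V123: {t3,t4,t7,t8,t9} {t5}
C dims 6,6,2; δ0: rk 4, SNF 1^4; δ1: rk 2, SNF 1^2
Ȟ^0: (6−4)−0=2 ⇒ Z^2
Ȟ^1: (6−2)−4=0 ⇒ 0
Ȟ^2: (2−0)−2=0 ⇒ 0


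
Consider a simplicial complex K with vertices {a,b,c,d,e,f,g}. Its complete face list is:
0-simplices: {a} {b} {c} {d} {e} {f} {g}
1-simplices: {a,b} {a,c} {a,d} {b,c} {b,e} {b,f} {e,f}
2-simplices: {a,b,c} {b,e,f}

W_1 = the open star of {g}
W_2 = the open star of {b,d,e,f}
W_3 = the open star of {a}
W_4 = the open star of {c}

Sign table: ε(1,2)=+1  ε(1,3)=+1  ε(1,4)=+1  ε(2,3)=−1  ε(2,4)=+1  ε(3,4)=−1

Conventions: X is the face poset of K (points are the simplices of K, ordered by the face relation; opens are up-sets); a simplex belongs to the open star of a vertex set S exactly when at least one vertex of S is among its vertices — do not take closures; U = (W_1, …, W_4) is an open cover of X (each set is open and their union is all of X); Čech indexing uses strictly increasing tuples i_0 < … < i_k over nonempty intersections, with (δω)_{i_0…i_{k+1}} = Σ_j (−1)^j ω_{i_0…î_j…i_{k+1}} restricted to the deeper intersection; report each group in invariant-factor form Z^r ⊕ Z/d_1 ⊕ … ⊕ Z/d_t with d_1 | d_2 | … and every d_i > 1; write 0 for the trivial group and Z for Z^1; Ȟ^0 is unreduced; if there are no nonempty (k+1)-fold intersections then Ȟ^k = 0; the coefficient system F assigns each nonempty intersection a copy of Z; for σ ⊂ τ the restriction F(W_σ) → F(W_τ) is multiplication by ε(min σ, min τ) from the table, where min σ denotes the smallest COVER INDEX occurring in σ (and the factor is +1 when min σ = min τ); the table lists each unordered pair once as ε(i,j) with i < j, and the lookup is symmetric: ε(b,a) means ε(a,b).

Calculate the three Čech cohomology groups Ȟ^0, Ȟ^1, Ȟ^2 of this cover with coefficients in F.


nerve simplices:
  W1={{g}} W2={{b},{d},{e},{f},{a,b},{a,d},{b,c},{b,e},{b,f},{e,f},{a,b,c},{b,e,f}} W3={{a},{a,b},{a,c},{a,d},{a,b,c}} W4={{c},{a,c},{b,c},{a,b,c}}
  W23={{a,b},{a,d},{a,b,c}} W24={{b,c},{a,b,c}} W34={{a,c},{a,b,c}}
  W234={{a,b,c}}
C dims 4,3,1; δ0: rk 2, SNF 1^2; δ1: rk 1, SNF 1^1
degree 0: 4−2−0 = 2 → Ȟ^0 ≅ Z^2
degree 1: 3−1−2 = 0 → Ȟ^1 ≅ 0
degree 2: 1−0−1 = 0 → Ȟ^2 ≅ 0

Ȟ^0 = Z^2, Ȟ^1 = 0, Ȟ^2 = 0


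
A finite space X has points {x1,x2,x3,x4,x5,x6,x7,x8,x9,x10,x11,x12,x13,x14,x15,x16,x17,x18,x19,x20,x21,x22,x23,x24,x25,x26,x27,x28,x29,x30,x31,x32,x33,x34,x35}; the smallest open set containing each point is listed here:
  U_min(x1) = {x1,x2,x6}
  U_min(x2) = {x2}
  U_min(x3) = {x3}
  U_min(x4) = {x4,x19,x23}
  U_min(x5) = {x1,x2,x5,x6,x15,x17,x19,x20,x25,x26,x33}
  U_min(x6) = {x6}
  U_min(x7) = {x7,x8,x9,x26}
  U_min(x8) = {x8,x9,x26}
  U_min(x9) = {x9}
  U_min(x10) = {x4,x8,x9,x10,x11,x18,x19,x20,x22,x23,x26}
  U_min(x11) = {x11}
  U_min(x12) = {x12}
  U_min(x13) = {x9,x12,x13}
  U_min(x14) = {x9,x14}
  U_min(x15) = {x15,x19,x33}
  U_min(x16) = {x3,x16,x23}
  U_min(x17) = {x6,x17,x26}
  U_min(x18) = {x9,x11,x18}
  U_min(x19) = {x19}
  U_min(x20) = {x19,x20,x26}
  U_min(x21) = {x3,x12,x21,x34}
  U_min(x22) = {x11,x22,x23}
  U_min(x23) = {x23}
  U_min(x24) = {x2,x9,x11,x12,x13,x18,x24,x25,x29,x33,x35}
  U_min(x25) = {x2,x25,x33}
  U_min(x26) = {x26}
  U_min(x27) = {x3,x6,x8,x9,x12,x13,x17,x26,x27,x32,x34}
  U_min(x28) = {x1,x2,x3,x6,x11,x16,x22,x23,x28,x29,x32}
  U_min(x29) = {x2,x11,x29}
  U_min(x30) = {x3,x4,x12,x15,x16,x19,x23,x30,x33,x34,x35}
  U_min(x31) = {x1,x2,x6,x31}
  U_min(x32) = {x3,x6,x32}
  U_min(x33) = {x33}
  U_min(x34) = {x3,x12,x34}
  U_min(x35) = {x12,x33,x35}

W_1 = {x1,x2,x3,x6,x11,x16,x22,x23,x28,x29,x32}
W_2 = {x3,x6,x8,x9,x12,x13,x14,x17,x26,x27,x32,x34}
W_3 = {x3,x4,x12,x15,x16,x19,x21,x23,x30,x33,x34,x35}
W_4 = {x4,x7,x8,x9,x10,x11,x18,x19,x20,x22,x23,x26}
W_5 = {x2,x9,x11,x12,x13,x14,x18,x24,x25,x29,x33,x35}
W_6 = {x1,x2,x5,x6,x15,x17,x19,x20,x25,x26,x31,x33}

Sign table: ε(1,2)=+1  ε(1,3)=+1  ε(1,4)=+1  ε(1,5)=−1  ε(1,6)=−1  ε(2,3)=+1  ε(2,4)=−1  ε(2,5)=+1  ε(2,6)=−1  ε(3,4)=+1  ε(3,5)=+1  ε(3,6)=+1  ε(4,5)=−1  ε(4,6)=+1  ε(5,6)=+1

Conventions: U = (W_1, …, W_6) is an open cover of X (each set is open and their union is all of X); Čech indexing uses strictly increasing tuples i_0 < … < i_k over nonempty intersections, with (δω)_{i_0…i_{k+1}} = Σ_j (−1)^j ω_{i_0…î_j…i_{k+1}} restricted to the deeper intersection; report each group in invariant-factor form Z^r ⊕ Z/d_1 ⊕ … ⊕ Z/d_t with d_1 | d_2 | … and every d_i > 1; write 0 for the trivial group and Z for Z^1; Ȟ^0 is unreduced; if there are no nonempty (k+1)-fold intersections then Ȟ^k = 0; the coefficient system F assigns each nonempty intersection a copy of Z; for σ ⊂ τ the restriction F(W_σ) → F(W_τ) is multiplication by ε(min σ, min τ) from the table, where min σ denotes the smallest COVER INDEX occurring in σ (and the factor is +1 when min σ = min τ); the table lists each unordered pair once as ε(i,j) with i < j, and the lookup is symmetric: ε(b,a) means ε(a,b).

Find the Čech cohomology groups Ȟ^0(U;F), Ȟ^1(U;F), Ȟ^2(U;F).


Ȟ^0 ≅ 0, Ȟ^1 ≅ Z/2 and Ȟ^2 ≅ Z

intersection data:
  W12={x3,x6,x32} W13={x3,x16,x23} W14={x11,x22,x23} W15={x2,x11,x29} W16={x1,x2,x6} W23={x3,x12,x34} W24={x8,x9,x26} W25={x9,x12,x13,x14} W26={x6,x17,x26} W34={x4,x19,x23} W35={x12,x33,x35} W36={x15,x19,x33} W45={x9,x11,x18} W46={x19,x20,x26} W56={x2,x25,x33}
  W123={x3} W126={x6} W134={x23} W145={x11} W156={x2} W235={x12} W245={x9} W246={x26} W346={x19} W356={x33}
C dims 6,15,10; δ0: rk 6, SNF 1^5·2; δ1: rk 9, SNF 1^9
Ȟ^0 = (6 − 6) − 0 = 0, so Ȟ^0 ≅ 0
Ȟ^1 = (15 − 9) − 6 = 0 plus torsion [2], so Ȟ^1 ≅ Z/2
Ȟ^2 = (10 − 0) − 9 = 1, so Ȟ^2 ≅ Z


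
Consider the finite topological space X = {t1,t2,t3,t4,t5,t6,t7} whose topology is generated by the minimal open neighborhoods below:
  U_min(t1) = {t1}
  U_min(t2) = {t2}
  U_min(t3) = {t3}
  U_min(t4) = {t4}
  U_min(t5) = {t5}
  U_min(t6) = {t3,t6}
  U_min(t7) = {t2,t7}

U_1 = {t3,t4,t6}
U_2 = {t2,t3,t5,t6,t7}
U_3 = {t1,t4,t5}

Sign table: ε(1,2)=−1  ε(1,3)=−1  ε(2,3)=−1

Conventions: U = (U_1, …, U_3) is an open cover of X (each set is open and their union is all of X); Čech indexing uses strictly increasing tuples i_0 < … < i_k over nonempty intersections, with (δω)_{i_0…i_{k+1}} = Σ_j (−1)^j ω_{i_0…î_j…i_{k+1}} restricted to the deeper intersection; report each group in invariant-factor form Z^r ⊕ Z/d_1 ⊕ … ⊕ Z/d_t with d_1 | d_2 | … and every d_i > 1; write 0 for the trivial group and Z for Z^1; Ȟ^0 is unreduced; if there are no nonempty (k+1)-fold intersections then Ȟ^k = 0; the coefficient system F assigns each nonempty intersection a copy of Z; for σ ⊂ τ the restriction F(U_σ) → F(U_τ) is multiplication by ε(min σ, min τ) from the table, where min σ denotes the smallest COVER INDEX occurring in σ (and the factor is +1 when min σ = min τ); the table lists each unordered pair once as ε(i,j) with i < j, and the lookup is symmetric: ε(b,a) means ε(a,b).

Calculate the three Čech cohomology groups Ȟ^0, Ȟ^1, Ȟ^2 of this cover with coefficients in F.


nerve simplices:
  U12={t3,t6} U13={t4} U23={t5}
C dims 3,3; δ0: rk 3, SNF 1^2·2
degree 0: 3−3−0 = 0 → Ȟ^0 ≅ 0
degree 1: 3−0−3 = 0 plus torsion [2] → Ȟ^1 ≅ Z/2
degree 2: 0−0−0 = 0 → Ȟ^2 ≅ 0

Ȟ^0(U;F) ≅ 0, Ȟ^1(U;F) ≅ Z/2 and Ȟ^2(U;F) ≅ 0


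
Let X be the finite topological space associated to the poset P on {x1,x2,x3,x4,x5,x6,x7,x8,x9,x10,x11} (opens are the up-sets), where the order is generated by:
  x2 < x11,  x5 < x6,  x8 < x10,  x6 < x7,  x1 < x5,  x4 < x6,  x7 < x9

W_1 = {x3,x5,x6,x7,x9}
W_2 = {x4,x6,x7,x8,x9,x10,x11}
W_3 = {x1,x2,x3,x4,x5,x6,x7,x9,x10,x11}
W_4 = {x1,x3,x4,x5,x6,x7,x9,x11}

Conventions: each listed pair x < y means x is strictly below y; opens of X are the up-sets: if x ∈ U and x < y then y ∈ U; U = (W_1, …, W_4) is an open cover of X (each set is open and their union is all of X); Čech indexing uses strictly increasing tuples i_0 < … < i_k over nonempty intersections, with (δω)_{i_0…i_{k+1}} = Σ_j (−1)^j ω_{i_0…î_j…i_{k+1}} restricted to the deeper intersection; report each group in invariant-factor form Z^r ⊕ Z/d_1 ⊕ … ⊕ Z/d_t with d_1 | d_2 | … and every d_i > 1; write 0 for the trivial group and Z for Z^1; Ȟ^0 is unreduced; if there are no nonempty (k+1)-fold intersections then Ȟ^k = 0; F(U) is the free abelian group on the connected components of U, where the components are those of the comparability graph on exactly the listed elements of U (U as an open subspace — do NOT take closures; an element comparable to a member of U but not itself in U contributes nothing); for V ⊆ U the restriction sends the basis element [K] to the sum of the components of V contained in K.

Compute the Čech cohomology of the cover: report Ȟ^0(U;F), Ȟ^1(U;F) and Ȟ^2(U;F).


nonempty intersections:
  W12={x6,x7,x9} W13={x3,x5,x6,x7,x9} W14={x3,x5,x6,x7,x9} W23={x4,x6,x7,x9,x10,x11} W24={x4,x6,x7,x9,x11} W34={x1,x3,x4,x5,x6,x7,x9,x11}
  W123={x6,x7,x9} W124={x6,x7,x9} W134={x3,x5,x6,x7,x9} W234={x4,x6,x7,x9,x11}
  W1234={x6,x7,x9}
components per intersection:
  W1: {x3} {x5,x6,x7,x9}
  W2: {x4,x6,x7,x9} {x8,x10} {x11}
  W3: {x1,x4,x5,x6,x7,x9} {x2,x11} {x3} {x10}
  W4: {x1,x4,x5,x6,x7,x9} {x3} {x11}
  W12: {x6,x7,x9}
  W13: {x3} {x5,x6,x7,x9}
  W14: {x3} {x5,x6,x7,x9}
  W23: {x4,x6,x7,x9} {x10} {x11}
  W24: {x4,x6,x7,x9} {x11}
  W34: {x1,x4,x5,x6,x7,x9} {x3} {x11}
  W123: {x6,x7,x9}
  W124: {x6,x7,x9}
  W134: {x3} {x5,x6,x7,x9}
  W234: {x4,x6,x7,x9} {x11}
  W1234: {x6,x7,x9}
C dims 12,13,6,1; δ0: rk 8, SNF 1^8; δ1: rk 5, SNF 1^5; δ2: rk 1, SNF 1^1
Ȟ^0: (12−8)−0=4 ⇒ Z^4
Ȟ^1: (13−5)−8=0 ⇒ 0
Ȟ^2: (6−1)−5=0 ⇒ 0

Ȟ^0 ≅ Z^4, Ȟ^1 ≅ 0, Ȟ^2 ≅ 0
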